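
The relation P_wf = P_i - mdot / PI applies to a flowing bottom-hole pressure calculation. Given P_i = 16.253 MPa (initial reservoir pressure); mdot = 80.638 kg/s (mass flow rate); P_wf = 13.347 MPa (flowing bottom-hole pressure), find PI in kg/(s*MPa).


PI = mdot / (P_i - P_wf)
PI = 80.638 / (16.253 - 13.347)
PI = 27.749 kg/(s*MPa)


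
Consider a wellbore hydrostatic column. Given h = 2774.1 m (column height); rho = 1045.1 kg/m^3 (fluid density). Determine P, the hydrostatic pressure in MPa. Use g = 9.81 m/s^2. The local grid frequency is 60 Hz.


P = rho * g * h / 1e6
P = 1045.1 * 9.81 * 2774.1 / 1e6
P = 28.441 MPa


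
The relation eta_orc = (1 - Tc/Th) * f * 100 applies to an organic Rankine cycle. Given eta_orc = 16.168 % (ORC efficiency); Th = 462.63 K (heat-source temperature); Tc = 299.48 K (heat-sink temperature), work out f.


f = (eta_orc/100) / (1 - Tc/Th)
f = (16.168/100) / (1 - 299.48/462.63)
f = 0.45846


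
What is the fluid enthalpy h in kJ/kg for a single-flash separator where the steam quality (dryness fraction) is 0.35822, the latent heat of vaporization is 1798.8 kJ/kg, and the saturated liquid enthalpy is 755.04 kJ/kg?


h = hf + x * hfg
h = 755.04 + 0.35822 * 1798.8
h = 1399.4 kJ/kg


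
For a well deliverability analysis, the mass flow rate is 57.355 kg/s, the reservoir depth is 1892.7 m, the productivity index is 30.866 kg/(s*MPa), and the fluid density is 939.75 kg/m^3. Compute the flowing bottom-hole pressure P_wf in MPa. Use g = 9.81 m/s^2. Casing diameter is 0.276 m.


Step 1: P_i = rho*g*h/1e6 = 939.75*9.81*1892.7/1e6 = 17.44870 MPa
Step 2: P_wf = P_i - mdot/PI = 17.44870 - 57.355/30.866 = 15.591 MPa
P_wf = 15.591 MPa


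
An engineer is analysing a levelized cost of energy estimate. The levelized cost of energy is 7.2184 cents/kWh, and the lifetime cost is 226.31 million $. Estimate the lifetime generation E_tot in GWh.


E_tot = C_tot / LCOE * 100
E_tot = 226.31 / 7.2184 * 100
E_tot = 3135.2 GWh


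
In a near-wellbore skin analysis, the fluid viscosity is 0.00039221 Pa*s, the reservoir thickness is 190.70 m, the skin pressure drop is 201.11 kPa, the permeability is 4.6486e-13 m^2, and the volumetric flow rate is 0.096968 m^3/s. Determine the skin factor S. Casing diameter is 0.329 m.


S = dP_s * 1000 * 2*pi*k*hr / (q*mu)
S = 201.11 * 1000 * 2*pi*4.6486e-13*190.70 / (0.096968*0.00039221)
S = 2.9454


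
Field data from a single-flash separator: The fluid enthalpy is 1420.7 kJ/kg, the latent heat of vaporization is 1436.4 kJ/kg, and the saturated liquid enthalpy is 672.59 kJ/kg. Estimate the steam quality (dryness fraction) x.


x = (h - hf) / hfg
x = (1420.7 - 672.59) / 1436.4
x = 0.52082


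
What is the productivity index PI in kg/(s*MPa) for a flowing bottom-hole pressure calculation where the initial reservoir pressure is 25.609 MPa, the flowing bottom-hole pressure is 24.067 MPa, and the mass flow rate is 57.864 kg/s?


PI = mdot / (P_i - P_wf)
PI = 57.864 / (25.609 - 24.067)
PI = 37.525 kg/(s*MPa)


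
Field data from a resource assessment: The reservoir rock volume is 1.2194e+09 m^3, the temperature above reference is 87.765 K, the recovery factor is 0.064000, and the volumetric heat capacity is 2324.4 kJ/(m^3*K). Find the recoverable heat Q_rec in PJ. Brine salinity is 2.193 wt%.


Step 1: Q_s = Vr*rhoc*dT/1e12 = 1.2194e+09*2324.4*87.765/1e12 = 248.7588 PJ
Step 2: Q_rec = Q_s * RF = 248.7588 * 0.064 = 15.921 PJ
Q_rec = 15.921 PJ


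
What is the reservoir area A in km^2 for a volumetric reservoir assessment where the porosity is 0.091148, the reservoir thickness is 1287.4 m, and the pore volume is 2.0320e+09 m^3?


A = Vp / (1e6 * hr * phi)
A = 2.0320e+09 / (1e6 * 1287.4 * 0.091148)
A = 17.317 km^2


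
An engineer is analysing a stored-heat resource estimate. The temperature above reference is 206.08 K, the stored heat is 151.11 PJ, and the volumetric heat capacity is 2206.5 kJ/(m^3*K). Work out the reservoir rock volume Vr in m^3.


Vr = Q_s * 1e12 / (rhoc * dT)
Vr = 151.11 * 1e12 / (2206.5 * 206.08)
Vr = 3.3232e+08 m^3


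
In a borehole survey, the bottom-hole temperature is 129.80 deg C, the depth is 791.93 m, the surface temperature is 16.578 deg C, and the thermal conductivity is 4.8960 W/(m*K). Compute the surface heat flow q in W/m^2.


Step 1: grad = (T_d - T_surf)/d * 1000 = (129.8 - 16.578)/791.93 * 1000 = 142.9697 deg C/km
Step 2: q = k * grad / 1000 = 4.896 * 142.9697 / 1000 = 0.69998 W/m^2
q = 0.69998 W/m^2


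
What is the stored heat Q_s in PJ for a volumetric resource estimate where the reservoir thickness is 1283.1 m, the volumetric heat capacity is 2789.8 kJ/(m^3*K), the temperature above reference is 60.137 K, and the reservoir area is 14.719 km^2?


Step 1: Vr = A*1e6*hr = 14.719*1e6*1283.1 = 1.888595e+10 m^3
Step 2: Q_s = Vr*rhoc*dT/1e12 = 1.888595e+10*2789.8*60.137/1e12 = 3168.5 PJ
Q_s = 3168.5 PJ


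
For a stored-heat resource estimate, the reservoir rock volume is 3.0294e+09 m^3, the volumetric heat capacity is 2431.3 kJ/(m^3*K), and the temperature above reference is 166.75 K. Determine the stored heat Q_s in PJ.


Q_s = Vr * rhoc * dT / 1e12
Q_s = 3.0294e+09 * 2431.3 * 166.75 / 1e12
Q_s = 1228.2 PJ


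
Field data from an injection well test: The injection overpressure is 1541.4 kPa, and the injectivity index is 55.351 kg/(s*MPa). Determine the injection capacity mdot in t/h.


mdot = II * dP / 1000
mdot = 55.351 * 1541.4 / 1000
mdot = 85.31803 kg/s
Convert: 85.31803 kg/s * 3.6 = 307.14 t/h
mdot = 307.14 t/h


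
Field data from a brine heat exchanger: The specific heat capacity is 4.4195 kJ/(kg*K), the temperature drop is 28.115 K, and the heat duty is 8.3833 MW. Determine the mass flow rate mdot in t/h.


mdot = Q * 1000 / (cp * dT)
mdot = 8.3833 * 1000 / (4.4195 * 28.115)
mdot = 67.46892 kg/s
Convert: 67.46892 kg/s * 3.6 = 242.89 t/h
mdot = 242.89 t/h


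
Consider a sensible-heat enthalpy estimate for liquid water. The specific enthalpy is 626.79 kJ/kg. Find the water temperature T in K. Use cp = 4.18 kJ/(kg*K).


T = h / cp
T = 626.79 / 4.18
T = 149.9498 deg C
Convert to K: 149.9498 + 273.15 = 423.10 K
T = 423.10 K


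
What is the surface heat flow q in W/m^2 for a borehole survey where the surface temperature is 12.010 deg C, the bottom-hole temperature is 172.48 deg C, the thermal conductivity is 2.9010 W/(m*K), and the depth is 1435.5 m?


Step 1: grad = (T_d - T_surf)/d * 1000 = (172.48 - 12.01)/1435.5 * 1000 = 111.7868 deg C/km
Step 2: q = k * grad / 1000 = 2.901 * 111.7868 / 1000 = 0.32429 W/m^2
q = 0.32429 W/m^2


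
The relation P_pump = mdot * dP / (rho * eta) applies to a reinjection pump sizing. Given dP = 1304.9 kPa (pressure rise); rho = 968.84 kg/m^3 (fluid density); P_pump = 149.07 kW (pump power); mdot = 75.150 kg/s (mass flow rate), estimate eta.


eta = mdot * dP / (rho * P_pump)
eta = 75.150 * 1304.9 / (968.84 * 149.07)
eta = 0.67899


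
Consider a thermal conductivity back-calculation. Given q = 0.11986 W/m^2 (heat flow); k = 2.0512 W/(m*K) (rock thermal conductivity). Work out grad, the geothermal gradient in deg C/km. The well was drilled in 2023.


grad = q / k * 1000
grad = 0.11986 / 2.0512 * 1000
grad = 58.434 deg C/km


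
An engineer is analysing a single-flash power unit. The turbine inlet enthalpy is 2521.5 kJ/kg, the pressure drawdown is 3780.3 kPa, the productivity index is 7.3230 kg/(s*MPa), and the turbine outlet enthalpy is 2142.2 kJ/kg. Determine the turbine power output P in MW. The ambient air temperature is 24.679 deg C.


Step 1: mdot = PI * dP / 1000 = 7.323 * 3780.3 / 1000 = 27.68314 kg/s
Step 2: P = mdot*(h_in - h_out)/1000 = 27.68314*(2521.5 - 2142.2)/1000 = 10.500 MW
P = 10.500 MW


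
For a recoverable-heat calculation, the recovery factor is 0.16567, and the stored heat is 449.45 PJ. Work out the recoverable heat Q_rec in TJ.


Q_rec = Q_s * RF
Q_rec = 449.45 * 0.16567
Q_rec = 74.46038 PJ
Convert: 74.46038 PJ * 1000.0 = 74460 TJ
Q_rec = 74460 TJ


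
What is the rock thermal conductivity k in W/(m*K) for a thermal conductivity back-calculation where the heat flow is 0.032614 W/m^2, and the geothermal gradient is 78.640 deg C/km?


k = q / (grad / 1000)
k = 0.032614 / (78.640 / 1000)
k = 0.41473 W/(m*K)


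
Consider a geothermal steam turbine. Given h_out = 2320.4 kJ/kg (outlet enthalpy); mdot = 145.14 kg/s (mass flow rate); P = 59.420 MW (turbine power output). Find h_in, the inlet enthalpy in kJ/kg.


h_in = h_out + P * 1000 / mdot
h_in = 2320.4 + 59.420 * 1000 / 145.14
h_in = 2729.8 kJ/kg


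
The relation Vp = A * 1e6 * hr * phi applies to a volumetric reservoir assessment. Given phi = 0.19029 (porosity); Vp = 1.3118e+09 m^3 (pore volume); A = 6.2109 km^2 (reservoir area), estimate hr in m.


hr = Vp / (A * 1e6 * phi)
hr = 1.3118e+09 / (6.2109 * 1e6 * 0.19029)
hr = 1109.9 m


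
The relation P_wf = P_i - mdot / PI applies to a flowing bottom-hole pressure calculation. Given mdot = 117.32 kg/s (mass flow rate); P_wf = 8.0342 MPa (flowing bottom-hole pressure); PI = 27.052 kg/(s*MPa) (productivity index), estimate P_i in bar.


P_i = P_wf + mdot / PI
P_i = 8.0342 + 117.32 / 27.052
P_i = 12.37103 MPa
Convert: 12.37103 MPa * 10.0 = 123.71 bar
P_i = 123.71 bar


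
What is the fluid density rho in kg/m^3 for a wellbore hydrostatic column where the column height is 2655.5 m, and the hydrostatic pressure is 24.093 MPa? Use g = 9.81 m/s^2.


rho = P * 1e6 / (g * h)
rho = 24.093 * 1e6 / (9.81 * 2655.5)
rho = 924.86 kg/m^3


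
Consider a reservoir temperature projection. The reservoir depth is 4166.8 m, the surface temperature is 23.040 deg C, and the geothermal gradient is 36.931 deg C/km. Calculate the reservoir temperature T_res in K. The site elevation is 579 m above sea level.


T_res = T_surf + grad * d / 1000
T_res = 23.040 + 36.931 * 4166.8 / 1000
T_res = 176.9241 deg C
Convert to K: 176.9241 + 273.15 = 450.07 K
T_res = 450.07 K


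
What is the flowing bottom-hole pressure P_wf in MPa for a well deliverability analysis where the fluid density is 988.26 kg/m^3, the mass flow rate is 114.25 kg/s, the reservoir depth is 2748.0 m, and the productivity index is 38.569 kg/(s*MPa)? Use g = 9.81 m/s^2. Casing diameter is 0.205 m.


Step 1: P_i = rho*g*h/1e6 = 988.26*9.81*2748.0/1e6 = 26.64139 MPa
Step 2: P_wf = P_i - mdot/PI = 26.64139 - 114.25/38.569 = 23.679 MPa
P_wf = 23.679 MPa


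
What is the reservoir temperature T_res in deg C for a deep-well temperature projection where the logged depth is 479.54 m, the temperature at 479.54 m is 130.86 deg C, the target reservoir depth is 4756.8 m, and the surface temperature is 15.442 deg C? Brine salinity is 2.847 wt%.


Step 1: grad = (T_d1 - T_surf)/d1 * 1000 = (130.86 - 15.442)/479.54 * 1000 = 240.6848 deg C/km
Step 2: T_res = T_surf + grad*d2/1000 = 15.442 + 240.6848*4756.8/1000 = 1160.3 deg C
T_res = 1160.3 deg C


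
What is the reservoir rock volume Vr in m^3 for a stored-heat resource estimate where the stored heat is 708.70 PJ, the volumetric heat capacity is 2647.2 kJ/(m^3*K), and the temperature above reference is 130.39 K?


Vr = Q_s * 1e12 / (rhoc * dT)
Vr = 708.70 * 1e12 / (2647.2 * 130.39)
Vr = 2.0532e+09 m^3


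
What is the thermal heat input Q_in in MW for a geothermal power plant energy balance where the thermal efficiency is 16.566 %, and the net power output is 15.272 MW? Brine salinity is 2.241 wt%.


Q_in = W_net / (eta / 100)
Q_in = 15.272 / (16.566 / 100)
Q_in = 92.189 MW


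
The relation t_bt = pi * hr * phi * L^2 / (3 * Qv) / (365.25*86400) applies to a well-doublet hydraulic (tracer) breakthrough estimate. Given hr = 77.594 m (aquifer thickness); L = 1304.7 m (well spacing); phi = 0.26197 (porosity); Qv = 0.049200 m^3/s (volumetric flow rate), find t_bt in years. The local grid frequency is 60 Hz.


t_bt = pi * hr * phi * L^2 / (3 * Qv) / (365.25*86400)
t_bt = pi * 77.594 * 0.26197 * 1304.7^2 / (3 * 0.049200) / (365.25*86400)
t_bt = 23.338 years


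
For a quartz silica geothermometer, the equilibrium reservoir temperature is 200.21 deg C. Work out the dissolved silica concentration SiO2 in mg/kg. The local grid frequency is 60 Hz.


SiO2 = 10^(5.19 - 1309/(T_eq + 273.15))
SiO2 = 10^(5.19 - 1309/(200.21 + 273.15))
SiO2 = 265.87 mg/kg


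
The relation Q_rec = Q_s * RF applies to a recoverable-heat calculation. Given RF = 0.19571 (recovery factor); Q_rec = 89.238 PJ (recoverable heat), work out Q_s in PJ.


Q_s = Q_rec / RF
Q_s = 89.238 / 0.19571
Q_s = 455.97 PJ


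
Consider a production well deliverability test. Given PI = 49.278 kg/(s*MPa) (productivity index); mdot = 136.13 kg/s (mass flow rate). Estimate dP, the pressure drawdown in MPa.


dP = mdot * 1000 / PI
dP = 136.13 * 1000 / 49.278
dP = 2762.490 kPa
Convert: 2762.490 kPa * 0.001 = 2.7625 MPa
dP = 2.7625 MPa


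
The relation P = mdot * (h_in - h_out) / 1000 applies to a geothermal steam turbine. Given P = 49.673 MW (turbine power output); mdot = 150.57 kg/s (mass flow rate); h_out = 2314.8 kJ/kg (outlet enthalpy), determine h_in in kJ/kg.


h_in = h_out + P * 1000 / mdot
h_in = 2314.8 + 49.673 * 1000 / 150.57
h_in = 2644.7 kJ/kg


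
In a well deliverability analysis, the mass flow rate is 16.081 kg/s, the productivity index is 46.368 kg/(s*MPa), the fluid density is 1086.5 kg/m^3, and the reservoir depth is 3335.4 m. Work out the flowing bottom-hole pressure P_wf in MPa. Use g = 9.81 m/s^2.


Step 1: P_i = rho*g*h/1e6 = 1086.5*9.81*3335.4/1e6 = 35.55058 MPa
Step 2: P_wf = P_i - mdot/PI = 35.55058 - 16.081/46.368 = 35.204 MPa
P_wf = 35.204 MPa


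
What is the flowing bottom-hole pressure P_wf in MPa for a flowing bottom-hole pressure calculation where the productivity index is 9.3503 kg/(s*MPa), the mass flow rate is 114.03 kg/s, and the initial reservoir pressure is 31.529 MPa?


P_wf = P_i - mdot / PI
P_wf = 31.529 - 114.03 / 9.3503
P_wf = 19.334 MPa


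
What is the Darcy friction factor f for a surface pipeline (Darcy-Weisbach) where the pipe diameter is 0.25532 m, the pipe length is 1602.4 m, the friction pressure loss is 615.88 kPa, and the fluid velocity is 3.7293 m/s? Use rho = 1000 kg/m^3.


f = dP*1000 / ((L/D)*(rho*vel^2/2))
f = 615.88*1000 / ((1602.4/0.25532)*(1000*3.7293^2/2))
f = 0.014112


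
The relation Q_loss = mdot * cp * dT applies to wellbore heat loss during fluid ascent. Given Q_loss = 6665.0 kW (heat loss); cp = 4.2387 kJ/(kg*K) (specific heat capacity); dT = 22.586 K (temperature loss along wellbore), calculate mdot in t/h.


mdot = Q_loss / (cp * dT)
mdot = 6665.0 / (4.2387 * 22.586)
mdot = 69.61906 kg/s
Convert: 69.61906 kg/s * 3.6 = 250.63 t/h
mdot = 250.63 t/h


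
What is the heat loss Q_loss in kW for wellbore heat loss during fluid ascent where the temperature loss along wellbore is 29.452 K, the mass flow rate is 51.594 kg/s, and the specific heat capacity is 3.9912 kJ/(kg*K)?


Q_loss = mdot * cp * dT
Q_loss = 51.594 * 3.9912 * 29.452
Q_loss = 6064.8 kW


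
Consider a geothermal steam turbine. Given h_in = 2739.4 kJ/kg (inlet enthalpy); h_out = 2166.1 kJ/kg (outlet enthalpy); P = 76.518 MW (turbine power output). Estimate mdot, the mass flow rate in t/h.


mdot = P * 1000 / (h_in - h_out)
mdot = 76.518 * 1000 / (2739.4 - 2166.1)
mdot = 133.4694 kg/s
Convert: 133.4694 kg/s * 3.6 = 480.49 t/h
mdot = 480.49 t/h


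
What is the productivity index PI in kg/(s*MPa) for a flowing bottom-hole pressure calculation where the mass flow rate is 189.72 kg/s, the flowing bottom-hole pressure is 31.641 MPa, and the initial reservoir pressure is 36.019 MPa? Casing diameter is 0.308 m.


PI = mdot / (P_i - P_wf)
PI = 189.72 / (36.019 - 31.641)
PI = 43.335 kg/(s*MPa)


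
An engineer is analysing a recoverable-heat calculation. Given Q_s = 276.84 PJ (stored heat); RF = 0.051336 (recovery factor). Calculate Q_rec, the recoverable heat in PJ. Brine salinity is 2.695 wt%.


Q_rec = Q_s * RF
Q_rec = 276.84 * 0.051336
Q_rec = 14.212 PJ


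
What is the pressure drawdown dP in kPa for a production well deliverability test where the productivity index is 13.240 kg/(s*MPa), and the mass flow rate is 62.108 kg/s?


dP = mdot * 1000 / PI
dP = 62.108 * 1000 / 13.240
dP = 4690.9 kPa


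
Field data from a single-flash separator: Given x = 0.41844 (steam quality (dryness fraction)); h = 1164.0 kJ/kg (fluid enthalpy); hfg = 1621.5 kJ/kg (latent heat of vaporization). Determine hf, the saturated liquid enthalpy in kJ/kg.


hf = h - x * hfg
hf = 1164.0 - 0.41844 * 1621.5
hf = 485.50 kJ/kg


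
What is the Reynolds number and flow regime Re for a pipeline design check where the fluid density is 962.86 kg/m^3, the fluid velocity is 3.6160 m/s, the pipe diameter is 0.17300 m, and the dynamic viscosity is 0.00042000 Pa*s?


Step 1: Re = rho*vel*D/mu = 962.86*3.616*0.173/0.00042 = 1.4341e+06
Step 2: Re = 1.4341e+06 > 4000, so flow is turbulent.
Re = 1.4341e+06 (turbulent)


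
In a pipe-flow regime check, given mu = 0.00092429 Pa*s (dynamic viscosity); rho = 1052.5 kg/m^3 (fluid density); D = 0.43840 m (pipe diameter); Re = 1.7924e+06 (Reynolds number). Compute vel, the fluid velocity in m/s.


vel = Re * mu / (rho * D)
vel = 1.7924e+06 * 0.00092429 / (1052.5 * 0.43840)
vel = 3.5905 m/s


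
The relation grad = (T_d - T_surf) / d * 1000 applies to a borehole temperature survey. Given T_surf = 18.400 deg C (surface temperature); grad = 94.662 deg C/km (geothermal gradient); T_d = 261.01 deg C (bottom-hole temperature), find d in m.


d = (T_d - T_surf) / grad * 1000
d = (261.01 - 18.400) / 94.662 * 1000
d = 2562.9 m


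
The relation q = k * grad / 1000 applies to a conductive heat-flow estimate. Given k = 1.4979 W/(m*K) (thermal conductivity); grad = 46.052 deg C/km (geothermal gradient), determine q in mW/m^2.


q = k * grad / 1000
q = 1.4979 * 46.052 / 1000
q = 0.06898129 W/m^2
Convert: 0.06898129 W/m^2 * 1000.0 = 68.981 mW/m^2
q = 68.981 mW/m^2


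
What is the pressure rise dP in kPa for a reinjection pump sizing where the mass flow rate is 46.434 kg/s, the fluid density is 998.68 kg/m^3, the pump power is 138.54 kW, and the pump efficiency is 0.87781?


dP = P_pump * rho * eta / mdot
dP = 138.54 * 998.68 * 0.87781 / 46.434
dP = 2615.6 kPa


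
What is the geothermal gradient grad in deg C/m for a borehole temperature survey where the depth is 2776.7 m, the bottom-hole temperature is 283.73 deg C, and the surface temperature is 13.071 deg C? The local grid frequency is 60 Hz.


grad = (T_d - T_surf) / d * 1000
grad = (283.73 - 13.071) / 2776.7 * 1000
grad = 97.47506 deg C/km
Convert: 97.47506 deg C/km * 0.001 = 0.097475 deg C/m
grad = 0.097475 deg C/m


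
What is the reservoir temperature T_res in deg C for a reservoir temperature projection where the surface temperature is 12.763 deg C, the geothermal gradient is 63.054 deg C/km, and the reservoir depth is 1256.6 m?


T_res = T_surf + grad * d / 1000
T_res = 12.763 + 63.054 * 1256.6 / 1000
T_res = 91.997 deg C


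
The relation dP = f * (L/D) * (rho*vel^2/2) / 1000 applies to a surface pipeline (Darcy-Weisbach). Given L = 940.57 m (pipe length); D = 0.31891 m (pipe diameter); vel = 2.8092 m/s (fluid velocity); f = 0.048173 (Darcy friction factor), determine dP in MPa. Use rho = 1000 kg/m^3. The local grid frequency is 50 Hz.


dP = f * (L/D) * (rho*vel^2/2) / 1000
dP = 0.048173 * (940.57/0.31891) * (1000*2.8092^2/2) / 1000
dP = 560.6115 kPa
Convert: 560.6115 kPa * 0.001 = 0.56061 MPa
dP = 0.56061 MPa


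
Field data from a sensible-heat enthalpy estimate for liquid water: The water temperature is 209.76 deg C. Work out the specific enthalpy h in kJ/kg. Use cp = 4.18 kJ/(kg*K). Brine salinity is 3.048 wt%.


h = cp * T
h = 4.18 * 209.76
h = 876.80 kJ/kg


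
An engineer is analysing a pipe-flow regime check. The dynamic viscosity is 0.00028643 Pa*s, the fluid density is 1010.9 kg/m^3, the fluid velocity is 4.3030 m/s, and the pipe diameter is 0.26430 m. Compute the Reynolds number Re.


Re = rho * vel * D / mu
Re = 1010.9 * 4.3030 * 0.26430 / 0.00028643
Re = 4.0138e+06


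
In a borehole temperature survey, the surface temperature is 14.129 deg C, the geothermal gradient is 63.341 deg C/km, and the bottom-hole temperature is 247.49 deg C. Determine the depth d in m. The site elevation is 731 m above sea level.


d = (T_d - T_surf) / grad * 1000
d = (247.49 - 14.129) / 63.341 * 1000
d = 3684.2 m


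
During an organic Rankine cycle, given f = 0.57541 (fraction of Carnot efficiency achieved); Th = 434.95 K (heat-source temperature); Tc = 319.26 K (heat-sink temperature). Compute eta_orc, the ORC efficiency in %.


eta_orc = (1 - Tc/Th) * f * 100
eta_orc = (1 - 319.26/434.95) * 0.57541 * 100
eta_orc = 15.305 %


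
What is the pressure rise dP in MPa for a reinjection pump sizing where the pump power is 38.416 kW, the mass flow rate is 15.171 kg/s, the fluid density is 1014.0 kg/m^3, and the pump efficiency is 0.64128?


dP = P_pump * rho * eta / mdot
dP = 38.416 * 1014.0 * 0.64128 / 15.171
dP = 1646.583 kPa
Convert: 1646.583 kPa * 0.001 = 1.6466 MPa
dP = 1.6466 MPa


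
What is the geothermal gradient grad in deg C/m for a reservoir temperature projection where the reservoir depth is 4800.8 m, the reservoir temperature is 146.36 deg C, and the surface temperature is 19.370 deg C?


grad = (T_res - T_surf) / d * 1000
grad = (146.36 - 19.370) / 4800.8 * 1000
grad = 26.45184 deg C/km
Convert: 26.45184 deg C/km * 0.001 = 0.026452 deg C/m
grad = 0.026452 deg C/m


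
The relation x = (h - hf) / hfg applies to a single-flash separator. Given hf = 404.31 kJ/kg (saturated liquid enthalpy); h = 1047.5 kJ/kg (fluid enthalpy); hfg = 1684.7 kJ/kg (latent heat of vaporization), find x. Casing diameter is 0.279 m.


x = (h - hf) / hfg
x = (1047.5 - 404.31) / 1684.7
x = 0.38178


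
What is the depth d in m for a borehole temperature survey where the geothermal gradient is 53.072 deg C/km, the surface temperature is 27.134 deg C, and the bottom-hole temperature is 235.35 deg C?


d = (T_d - T_surf) / grad * 1000
d = (235.35 - 27.134) / 53.072 * 1000
d = 3923.3 m


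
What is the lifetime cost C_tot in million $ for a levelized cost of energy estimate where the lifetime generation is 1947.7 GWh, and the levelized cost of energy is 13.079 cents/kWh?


C_tot = LCOE / 100 * E_tot
C_tot = 13.079 / 100 * 1947.7
C_tot = 254.74 million $


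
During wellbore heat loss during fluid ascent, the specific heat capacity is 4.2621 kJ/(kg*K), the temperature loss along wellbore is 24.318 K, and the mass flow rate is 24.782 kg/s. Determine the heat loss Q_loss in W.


Q_loss = mdot * cp * dT
Q_loss = 24.782 * 4.2621 * 24.318
Q_loss = 2568.549 kW
Convert: 2568.549 kW * 1000.0 = 2.5685e+06 W
Q_loss = 2.5685e+06 W


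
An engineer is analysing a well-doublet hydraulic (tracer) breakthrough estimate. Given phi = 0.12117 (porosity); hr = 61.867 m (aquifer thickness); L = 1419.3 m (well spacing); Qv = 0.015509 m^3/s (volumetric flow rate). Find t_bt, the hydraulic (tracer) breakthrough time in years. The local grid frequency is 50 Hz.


t_bt = pi * hr * phi * L^2 / (3 * Qv) / (365.25*86400)
t_bt = pi * 61.867 * 0.12117 * 1419.3^2 / (3 * 0.015509) / (365.25*86400)
t_bt = 32.310 years


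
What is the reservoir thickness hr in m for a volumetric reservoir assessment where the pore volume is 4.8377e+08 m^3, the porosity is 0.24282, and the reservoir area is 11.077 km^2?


hr = Vp / (A * 1e6 * phi)
hr = 4.8377e+08 / (11.077 * 1e6 * 0.24282)
hr = 179.86 m


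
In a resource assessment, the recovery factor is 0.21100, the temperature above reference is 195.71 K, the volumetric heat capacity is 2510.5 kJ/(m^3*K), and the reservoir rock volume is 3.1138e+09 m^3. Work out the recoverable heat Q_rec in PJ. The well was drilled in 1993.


Step 1: Q_s = Vr*rhoc*dT/1e12 = 3.1138e+09*2510.5*195.71/1e12 = 1529.903 PJ
Step 2: Q_rec = Q_s * RF = 1529.903 * 0.211 = 322.81 PJ
Q_rec = 322.81 PJ


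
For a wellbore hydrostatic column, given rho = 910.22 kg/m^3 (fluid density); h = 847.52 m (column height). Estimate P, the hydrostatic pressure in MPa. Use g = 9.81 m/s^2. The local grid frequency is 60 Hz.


P = rho * g * h / 1e6
P = 910.22 * 9.81 * 847.52 / 1e6
P = 7.5677 MPa


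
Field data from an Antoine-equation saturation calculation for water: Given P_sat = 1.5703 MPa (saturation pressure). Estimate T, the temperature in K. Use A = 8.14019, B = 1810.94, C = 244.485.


T = B / (A - log10(P_sat * 760 / 0.101325)) - C
T = 1810.94 / (8.14019 - log10(1.5703 * 760 / 0.101325)) - 244.485
T = 200.5607 deg C
Convert to K: 200.5607 + 273.15 = 473.71 K
T = 473.71 K


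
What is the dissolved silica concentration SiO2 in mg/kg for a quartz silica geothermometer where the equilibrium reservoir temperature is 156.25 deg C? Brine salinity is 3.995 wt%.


SiO2 = 10^(5.19 - 1309/(T_eq + 273.15))
SiO2 = 10^(5.19 - 1309/(156.25 + 273.15))
SiO2 = 138.54 mg/kg


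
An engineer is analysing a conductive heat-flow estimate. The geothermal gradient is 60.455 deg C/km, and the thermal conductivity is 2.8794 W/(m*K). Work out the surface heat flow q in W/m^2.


q = k * grad / 1000
q = 2.8794 * 60.455 / 1000
q = 0.17407 W/m^2


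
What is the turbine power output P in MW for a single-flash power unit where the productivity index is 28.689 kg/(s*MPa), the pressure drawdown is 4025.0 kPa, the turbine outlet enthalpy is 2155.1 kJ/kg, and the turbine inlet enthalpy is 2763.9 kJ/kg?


Step 1: mdot = PI * dP / 1000 = 28.689 * 4025.0 / 1000 = 115.4732 kg/s
Step 2: P = mdot*(h_in - h_out)/1000 = 115.4732*(2763.9 - 2155.1)/1000 = 70.300 MW
P = 70.300 MW


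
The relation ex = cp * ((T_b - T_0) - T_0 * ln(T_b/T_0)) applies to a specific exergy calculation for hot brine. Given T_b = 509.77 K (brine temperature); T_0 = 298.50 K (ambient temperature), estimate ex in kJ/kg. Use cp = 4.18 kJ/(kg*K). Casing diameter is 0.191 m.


ex = cp * ((T_b - T_0) - T_0 * ln(T_b/T_0))
ex = 4.18 * ((509.77 - 298.50) - 298.50 * ln(509.77/298.50))
ex = 215.34 kJ/kg


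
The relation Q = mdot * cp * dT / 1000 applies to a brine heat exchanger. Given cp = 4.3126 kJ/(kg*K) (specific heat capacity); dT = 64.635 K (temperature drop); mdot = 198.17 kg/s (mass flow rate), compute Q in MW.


Q = mdot * cp * dT / 1000
Q = 198.17 * 4.3126 * 64.635 / 1000
Q = 55.239 MW


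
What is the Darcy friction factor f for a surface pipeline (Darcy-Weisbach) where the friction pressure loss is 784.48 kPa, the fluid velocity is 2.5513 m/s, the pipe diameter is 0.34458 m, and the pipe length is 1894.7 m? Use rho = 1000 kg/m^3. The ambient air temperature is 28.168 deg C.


f = dP*1000 / ((L/D)*(rho*vel^2/2))
f = 784.48*1000 / ((1894.7/0.34458)*(1000*2.5513^2/2))
f = 0.043837


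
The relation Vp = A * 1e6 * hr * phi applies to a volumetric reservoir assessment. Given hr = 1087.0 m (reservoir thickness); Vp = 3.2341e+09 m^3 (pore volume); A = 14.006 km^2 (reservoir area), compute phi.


phi = Vp / (A * 1e6 * hr)
phi = 3.2341e+09 / (14.006 * 1e6 * 1087.0)
phi = 0.21243


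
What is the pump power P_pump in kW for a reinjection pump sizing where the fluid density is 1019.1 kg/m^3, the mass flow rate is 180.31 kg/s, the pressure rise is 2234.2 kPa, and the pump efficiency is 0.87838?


P_pump = mdot * dP / (rho * eta)
P_pump = 180.31 * 2234.2 / (1019.1 * 0.87838)
P_pump = 450.03 kW


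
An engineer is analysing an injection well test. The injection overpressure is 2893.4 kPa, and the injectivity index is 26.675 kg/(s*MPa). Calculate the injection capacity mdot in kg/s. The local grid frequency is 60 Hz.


mdot = II * dP / 1000
mdot = 26.675 * 2893.4 / 1000
mdot = 77.181 kg/s


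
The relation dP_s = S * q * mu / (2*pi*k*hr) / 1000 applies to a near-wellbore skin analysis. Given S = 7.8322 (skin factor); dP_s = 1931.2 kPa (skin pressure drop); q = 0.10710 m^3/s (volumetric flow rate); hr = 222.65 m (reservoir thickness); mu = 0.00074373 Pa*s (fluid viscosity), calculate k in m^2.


k = S*q*mu / (2*pi*dP_s*1000*hr)
k = 7.8322*0.10710*0.00074373 / (2*pi*1931.2*1000*222.65)
k = 2.3092e-13 m^2


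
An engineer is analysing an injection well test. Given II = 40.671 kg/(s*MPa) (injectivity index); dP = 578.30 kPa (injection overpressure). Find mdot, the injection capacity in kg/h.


mdot = II * dP / 1000
mdot = 40.671 * 578.30 / 1000
mdot = 23.52004 kg/s
Convert: 23.52004 kg/s * 3600.0 = 84672 kg/h
mdot = 84672 kg/h


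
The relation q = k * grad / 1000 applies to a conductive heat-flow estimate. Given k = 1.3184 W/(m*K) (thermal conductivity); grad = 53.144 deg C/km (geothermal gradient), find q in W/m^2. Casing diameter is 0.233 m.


q = k * grad / 1000
q = 1.3184 * 53.144 / 1000
q = 0.070065 W/m^2


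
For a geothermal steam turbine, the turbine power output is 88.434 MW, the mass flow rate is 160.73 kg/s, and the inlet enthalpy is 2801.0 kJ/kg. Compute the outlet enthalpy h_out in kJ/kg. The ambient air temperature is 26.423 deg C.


h_out = h_in - P * 1000 / mdot
h_out = 2801.0 - 88.434 * 1000 / 160.73
h_out = 2250.8 kJ/kg


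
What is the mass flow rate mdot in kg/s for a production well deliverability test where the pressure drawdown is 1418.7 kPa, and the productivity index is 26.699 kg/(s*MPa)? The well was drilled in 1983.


mdot = PI * dP / 1000
mdot = 26.699 * 1418.7 / 1000
mdot = 37.878 kg/s


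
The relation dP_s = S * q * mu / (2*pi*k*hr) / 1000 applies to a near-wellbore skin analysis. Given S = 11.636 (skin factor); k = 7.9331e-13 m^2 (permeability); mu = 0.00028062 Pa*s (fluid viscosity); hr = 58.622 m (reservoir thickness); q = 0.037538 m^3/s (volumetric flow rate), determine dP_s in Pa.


dP_s = S * q * mu / (2*pi*k*hr) / 1000
dP_s = 11.636 * 0.037538 * 0.00028062 / (2*pi*7.9331e-13*58.622) / 1000
dP_s = 419.4788 kPa
Convert: 419.4788 kPa * 1000.0 = 4.1948e+05 Pa
dP_s = 4.1948e+05 Pa


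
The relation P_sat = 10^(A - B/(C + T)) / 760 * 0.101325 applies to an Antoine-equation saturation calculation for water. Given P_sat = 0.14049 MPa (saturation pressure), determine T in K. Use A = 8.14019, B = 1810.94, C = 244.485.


T = B / (A - log10(P_sat * 760 / 0.101325)) - C
T = 1810.94 / (8.14019 - log10(0.14049 * 760 / 0.101325)) - 244.485
T = 109.3906 deg C
Convert to K: 109.3906 + 273.15 = 382.54 K
T = 382.54 K


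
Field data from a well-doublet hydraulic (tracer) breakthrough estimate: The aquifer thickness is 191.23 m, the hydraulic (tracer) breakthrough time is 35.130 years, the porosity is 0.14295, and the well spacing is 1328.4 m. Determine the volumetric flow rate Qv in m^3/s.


Qv = pi*hr*phi*L^2 / (3*t_bt*365.25*86400)
Qv = pi*191.23*0.14295*1328.4^2 / (3*35.130*365.25*86400)
Qv = 0.045566 m^3/s


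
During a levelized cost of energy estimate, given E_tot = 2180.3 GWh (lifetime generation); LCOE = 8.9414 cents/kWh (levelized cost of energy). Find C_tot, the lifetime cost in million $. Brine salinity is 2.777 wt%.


C_tot = LCOE / 100 * E_tot
C_tot = 8.9414 / 100 * 2180.3
C_tot = 194.95 million $


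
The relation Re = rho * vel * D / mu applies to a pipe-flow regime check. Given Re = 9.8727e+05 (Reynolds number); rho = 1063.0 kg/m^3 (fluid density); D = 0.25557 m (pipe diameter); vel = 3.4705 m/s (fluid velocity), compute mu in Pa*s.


mu = rho * vel * D / Re
mu = 1063.0 * 3.4705 * 0.25557 / 9.8727e+05
mu = 0.00095499 Pa*s


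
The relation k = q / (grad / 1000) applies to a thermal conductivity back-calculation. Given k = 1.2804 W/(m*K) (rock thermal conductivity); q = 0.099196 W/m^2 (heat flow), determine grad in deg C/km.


grad = q / k * 1000
grad = 0.099196 / 1.2804 * 1000
grad = 77.473 deg C/km


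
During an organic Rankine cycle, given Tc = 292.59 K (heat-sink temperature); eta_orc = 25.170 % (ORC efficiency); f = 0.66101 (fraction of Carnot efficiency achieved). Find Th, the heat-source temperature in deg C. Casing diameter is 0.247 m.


Th = Tc / (1 - (eta_orc/100)/f)
Th = 292.59 / (1 - (25.170/100)/0.66101)
Th = 472.5145 K
Convert to deg C: 472.5145 - 273.15 = 199.36 deg C
Th = 199.36 deg C


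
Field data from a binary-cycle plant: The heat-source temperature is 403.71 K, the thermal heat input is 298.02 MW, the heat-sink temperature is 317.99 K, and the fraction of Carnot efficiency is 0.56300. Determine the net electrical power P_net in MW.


Step 1: eta = (1 - Tc/Th)*f = (1 - 317.99/403.71)*0.563 = 0.1195421
Step 2: P_net = eta * Q_in = 0.1195421 * 298.02 = 35.626 MW
P_net = 35.626 MW


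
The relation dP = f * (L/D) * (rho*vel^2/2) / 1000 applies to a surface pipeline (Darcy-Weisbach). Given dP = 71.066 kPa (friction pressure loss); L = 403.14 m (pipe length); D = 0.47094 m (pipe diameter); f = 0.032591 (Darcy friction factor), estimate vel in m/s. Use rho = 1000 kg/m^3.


vel = sqrt(dP*1000*2*D / (f*L*rho))
vel = sqrt(71.066*1000*2*0.47094 / (0.032591*403.14*1000))
vel = 2.2571 m/s


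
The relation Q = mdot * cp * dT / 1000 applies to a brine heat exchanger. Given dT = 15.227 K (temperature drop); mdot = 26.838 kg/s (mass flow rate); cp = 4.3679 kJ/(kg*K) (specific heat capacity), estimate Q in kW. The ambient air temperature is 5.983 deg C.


Q = mdot * cp * dT / 1000
Q = 26.838 * 4.3679 * 15.227 / 1000
Q = 1.784996 MW
Convert: 1.784996 MW * 1000.0 = 1785.0 kW
Q = 1785.0 kW


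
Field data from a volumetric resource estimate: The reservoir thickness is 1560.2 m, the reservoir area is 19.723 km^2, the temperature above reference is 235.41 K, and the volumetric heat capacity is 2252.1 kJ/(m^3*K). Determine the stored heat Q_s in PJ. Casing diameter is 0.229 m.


Step 1: Vr = A*1e6*hr = 19.723*1e6*1560.2 = 3.077182e+10 m^3
Step 2: Q_s = Vr*rhoc*dT/1e12 = 3.077182e+10*2252.1*235.41/1e12 = 16314 PJ
Q_s = 16314 PJ


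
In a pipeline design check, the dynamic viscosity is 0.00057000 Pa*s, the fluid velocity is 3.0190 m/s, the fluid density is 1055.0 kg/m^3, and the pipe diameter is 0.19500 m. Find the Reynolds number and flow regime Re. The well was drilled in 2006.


Step 1: Re = rho*vel*D/mu = 1055.0*3.019*0.195/0.00057 = 1.0896e+06
Step 2: Re = 1.0896e+06 > 4000, so flow is turbulent.
Re = 1.0896e+06 (turbulent)


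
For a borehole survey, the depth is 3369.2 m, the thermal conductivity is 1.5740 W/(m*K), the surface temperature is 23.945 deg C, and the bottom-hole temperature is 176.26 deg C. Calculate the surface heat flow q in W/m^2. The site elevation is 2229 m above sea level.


Step 1: grad = (T_d - T_surf)/d * 1000 = (176.26 - 23.945)/3369.2 * 1000 = 45.20806 deg C/km
Step 2: q = k * grad / 1000 = 1.574 * 45.20806 / 1000 = 0.071157 W/m^2
q = 0.071157 W/m^2


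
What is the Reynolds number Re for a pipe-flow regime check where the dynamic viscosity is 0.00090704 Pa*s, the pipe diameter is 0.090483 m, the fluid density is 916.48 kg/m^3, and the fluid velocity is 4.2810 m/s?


Re = rho * vel * D / mu
Re = 916.48 * 4.2810 * 0.090483 / 0.00090704
Re = 3.9139e+05


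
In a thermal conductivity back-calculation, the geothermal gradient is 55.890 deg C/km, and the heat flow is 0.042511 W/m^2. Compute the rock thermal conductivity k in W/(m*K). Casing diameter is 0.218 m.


k = q / (grad / 1000)
k = 0.042511 / (55.890 / 1000)
k = 0.76062 W/(m*K)


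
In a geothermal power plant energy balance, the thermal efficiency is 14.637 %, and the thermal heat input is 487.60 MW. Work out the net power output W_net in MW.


W_net = eta / 100 * Q_in
W_net = 14.637 / 100 * 487.60
W_net = 71.370 MW


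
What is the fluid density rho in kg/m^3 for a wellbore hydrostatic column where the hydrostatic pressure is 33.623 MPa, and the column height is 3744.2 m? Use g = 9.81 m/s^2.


rho = P * 1e6 / (g * h)
rho = 33.623 * 1e6 / (9.81 * 3744.2)
rho = 915.39 kg/m^3


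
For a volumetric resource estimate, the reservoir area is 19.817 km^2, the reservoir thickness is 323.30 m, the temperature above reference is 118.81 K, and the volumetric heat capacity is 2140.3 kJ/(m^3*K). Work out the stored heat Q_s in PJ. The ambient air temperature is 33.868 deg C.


Step 1: Vr = A*1e6*hr = 19.817*1e6*323.3 = 6.406836e+09 m^3
Step 2: Q_s = Vr*rhoc*dT/1e12 = 6.406836e+09*2140.3*118.81/1e12 = 1629.2 PJ
Q_s = 1629.2 PJ


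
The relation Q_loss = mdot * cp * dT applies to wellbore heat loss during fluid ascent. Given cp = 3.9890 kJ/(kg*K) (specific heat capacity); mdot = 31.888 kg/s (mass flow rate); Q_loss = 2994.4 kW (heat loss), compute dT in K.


dT = Q_loss / (mdot * cp)
dT = 2994.4 / (31.888 * 3.9890)
dT = 23.541 K


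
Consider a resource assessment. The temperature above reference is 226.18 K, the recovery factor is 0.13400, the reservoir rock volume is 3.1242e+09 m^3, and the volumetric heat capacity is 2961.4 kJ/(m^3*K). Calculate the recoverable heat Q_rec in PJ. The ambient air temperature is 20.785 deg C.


Step 1: Q_s = Vr*rhoc*dT/1e12 = 3.1242e+09*2961.4*226.18/1e12 = 2092.619 PJ
Step 2: Q_rec = Q_s * RF = 2092.619 * 0.134 = 280.41 PJ
Q_rec = 280.41 PJ


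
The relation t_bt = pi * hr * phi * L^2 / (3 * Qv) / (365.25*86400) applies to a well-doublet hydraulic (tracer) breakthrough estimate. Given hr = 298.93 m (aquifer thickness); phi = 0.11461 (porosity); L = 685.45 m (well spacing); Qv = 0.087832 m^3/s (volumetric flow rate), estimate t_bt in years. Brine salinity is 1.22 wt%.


t_bt = pi * hr * phi * L^2 / (3 * Qv) / (365.25*86400)
t_bt = pi * 298.93 * 0.11461 * 685.45^2 / (3 * 0.087832) / (365.25*86400)
t_bt = 6.0816 years


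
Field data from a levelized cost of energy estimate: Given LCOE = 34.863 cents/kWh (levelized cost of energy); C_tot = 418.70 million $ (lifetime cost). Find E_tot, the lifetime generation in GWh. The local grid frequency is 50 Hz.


E_tot = C_tot / LCOE * 100
E_tot = 418.70 / 34.863 * 100
E_tot = 1201.0 GWh


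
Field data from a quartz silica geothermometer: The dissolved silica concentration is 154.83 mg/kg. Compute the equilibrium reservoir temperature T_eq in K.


T_eq = 1309 / (5.19 - log10(SiO2)) - 273.15
T_eq = 1309 / (5.19 - log10(154.83)) - 273.15
T_eq = 163.1623 deg C
Convert to K: 163.1623 + 273.15 = 436.31 K
T_eq = 436.31 K


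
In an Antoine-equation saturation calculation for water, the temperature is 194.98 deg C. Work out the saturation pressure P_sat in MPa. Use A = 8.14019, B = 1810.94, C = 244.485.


P_sat = 10^(A - B/(C + T)) / 760 * 0.101325
P_sat = 10^(8.14019 - 1810.94/(244.485 + 194.98)) / 760 * 0.101325
P_sat = 1.3942 MPa


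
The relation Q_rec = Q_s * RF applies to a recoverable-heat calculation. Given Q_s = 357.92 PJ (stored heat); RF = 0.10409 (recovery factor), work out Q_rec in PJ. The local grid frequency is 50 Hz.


Q_rec = Q_s * RF
Q_rec = 357.92 * 0.10409
Q_rec = 37.256 PJ


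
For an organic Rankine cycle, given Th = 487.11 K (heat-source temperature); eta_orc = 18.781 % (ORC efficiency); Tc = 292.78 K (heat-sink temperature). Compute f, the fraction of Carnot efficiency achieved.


f = (eta_orc/100) / (1 - Tc/Th)
f = (18.781/100) / (1 - 292.78/487.11)
f = 0.47077


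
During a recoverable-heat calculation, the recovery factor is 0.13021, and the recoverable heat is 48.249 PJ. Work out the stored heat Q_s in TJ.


Q_s = Q_rec / RF
Q_s = 48.249 / 0.13021
Q_s = 370.5476 PJ
Convert: 370.5476 PJ * 1000.0 = 3.7055e+05 TJ
Q_s = 3.7055e+05 TJ


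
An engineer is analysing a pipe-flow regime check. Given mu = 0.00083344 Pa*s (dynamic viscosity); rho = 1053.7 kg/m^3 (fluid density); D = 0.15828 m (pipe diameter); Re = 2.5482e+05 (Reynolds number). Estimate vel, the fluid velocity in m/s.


vel = Re * mu / (rho * D)
vel = 2.5482e+05 * 0.00083344 / (1053.7 * 0.15828)
vel = 1.2734 m/s


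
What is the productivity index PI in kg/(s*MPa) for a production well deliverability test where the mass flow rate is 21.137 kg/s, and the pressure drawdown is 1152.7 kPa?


PI = mdot * 1000 / dP
PI = 21.137 * 1000 / 1152.7
PI = 18.337 kg/(s*MPa)


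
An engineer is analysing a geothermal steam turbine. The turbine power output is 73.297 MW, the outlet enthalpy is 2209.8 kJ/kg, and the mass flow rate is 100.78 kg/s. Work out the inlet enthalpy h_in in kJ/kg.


h_in = h_out + P * 1000 / mdot
h_in = 2209.8 + 73.297 * 1000 / 100.78
h_in = 2937.1 kJ/kg
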